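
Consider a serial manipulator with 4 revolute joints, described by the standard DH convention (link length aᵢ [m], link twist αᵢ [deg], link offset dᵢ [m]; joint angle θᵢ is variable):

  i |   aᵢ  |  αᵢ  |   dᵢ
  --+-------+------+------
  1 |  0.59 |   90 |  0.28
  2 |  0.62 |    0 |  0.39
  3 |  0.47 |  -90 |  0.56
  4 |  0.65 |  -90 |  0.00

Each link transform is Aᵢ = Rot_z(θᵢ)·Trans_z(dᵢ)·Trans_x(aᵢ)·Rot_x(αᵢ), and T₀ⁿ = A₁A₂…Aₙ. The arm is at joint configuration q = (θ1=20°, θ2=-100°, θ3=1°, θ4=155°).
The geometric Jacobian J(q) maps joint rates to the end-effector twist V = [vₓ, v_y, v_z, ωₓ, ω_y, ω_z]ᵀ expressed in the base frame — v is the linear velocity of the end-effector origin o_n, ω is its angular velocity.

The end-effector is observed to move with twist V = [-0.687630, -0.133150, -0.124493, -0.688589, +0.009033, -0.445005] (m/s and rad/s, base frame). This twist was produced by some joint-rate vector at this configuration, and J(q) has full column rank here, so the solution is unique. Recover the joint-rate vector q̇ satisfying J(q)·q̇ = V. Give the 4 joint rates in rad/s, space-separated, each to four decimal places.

o_n = [0.7017, -0.4632, -0.2129]
J₁: ẑ×o_n = [0.4632, 0.7017, -0.0000], ω = ẑ
J2: z=[0.3420, -0.9397, 0.0000] o=[0.5544, 0.2018, 0.2800] → [0.4632, 0.1686, -0.0890, 0.3420, -0.9397, 0.0000]
J3: z=[0.3420, -0.9397, 0.0000] o=[0.5866, -0.2015, -0.3306] → [-0.1105, -0.0402, 0.0186, 0.3420, -0.9397, 0.0000]
J4: z=[0.9281, 0.3378, -0.1564] o=[0.7091, -0.7529, -0.7948] → [0.2419, -0.5389, 0.2713, 0.9281, 0.3378, -0.1564]
q̇ = J⁺·V = [-0.5470, -0.5290, 0.2850, -0.6520]

-0.5470 -0.5290 0.2850 -0.6520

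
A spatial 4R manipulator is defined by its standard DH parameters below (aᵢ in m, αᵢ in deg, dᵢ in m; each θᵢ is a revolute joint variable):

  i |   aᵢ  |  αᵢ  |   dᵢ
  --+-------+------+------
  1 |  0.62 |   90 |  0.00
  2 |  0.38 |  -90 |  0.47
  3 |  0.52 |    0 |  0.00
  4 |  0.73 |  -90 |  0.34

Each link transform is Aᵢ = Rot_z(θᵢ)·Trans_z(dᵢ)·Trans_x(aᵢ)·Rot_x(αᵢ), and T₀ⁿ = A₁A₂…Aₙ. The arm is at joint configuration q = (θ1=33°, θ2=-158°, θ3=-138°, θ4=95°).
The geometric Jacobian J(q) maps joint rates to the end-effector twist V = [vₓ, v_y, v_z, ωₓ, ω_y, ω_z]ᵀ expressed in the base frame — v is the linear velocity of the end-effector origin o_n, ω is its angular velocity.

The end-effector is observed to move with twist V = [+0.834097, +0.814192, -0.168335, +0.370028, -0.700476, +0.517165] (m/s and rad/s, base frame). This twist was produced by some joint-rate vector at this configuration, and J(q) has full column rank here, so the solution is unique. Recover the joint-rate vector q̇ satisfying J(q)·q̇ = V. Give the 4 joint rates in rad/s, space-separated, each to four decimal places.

0.3410 0.7890 -0.6260 0.4360

o_n = [0.9333, -0.9628, -0.5128]
J₁: ẑ×o_n = [0.9628, 0.9333, -0.0000], ω = ẑ
J2: z=[0.5446, -0.8387, 0.0000] o=[0.5200, 0.3377, 0.0000] → [0.4301, 0.2793, -0.3617, 0.5446, -0.8387, 0.0000]
J3: z=[0.3142, 0.2040, -0.9272] o=[0.4805, -0.2484, -0.1424] → [-0.7380, -0.3035, -0.3168, 0.3142, 0.2040, -0.9272]
J4: z=[0.3142, 0.2040, -0.9272] o=[0.9705, -0.3451, 0.0024] → [-0.6779, 0.1963, -0.1865, 0.3142, 0.2040, -0.9272]
q̇ = J⁺·V = [0.3410, 0.7890, -0.6260, 0.4360]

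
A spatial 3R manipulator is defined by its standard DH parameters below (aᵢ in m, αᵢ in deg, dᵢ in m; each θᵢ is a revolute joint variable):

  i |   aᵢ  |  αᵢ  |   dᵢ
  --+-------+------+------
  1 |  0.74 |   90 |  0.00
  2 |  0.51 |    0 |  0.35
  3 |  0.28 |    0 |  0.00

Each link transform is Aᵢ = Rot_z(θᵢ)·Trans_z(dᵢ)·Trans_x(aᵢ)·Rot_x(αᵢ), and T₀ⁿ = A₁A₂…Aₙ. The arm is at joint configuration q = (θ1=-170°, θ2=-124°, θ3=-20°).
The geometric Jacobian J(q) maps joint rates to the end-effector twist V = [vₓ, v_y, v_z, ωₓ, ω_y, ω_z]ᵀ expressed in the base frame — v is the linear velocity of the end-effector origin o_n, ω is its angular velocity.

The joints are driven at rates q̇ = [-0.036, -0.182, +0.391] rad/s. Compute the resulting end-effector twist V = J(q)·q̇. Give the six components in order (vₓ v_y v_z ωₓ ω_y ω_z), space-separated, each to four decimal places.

o_n = [-0.2856, 0.3050, -0.5874]
J₁: ẑ×o_n = [-0.3050, -0.2856, 0.0000], ω = ẑ
J2: z=[-0.1736, 0.9848, 0.0000] o=[-0.7288, -0.1285, 0.0000] → [-0.5785, -0.1020, -0.5117, -0.1736, 0.9848, 0.0000]
J3: z=[-0.1736, 0.9848, 0.0000] o=[-0.5087, 0.2657, -0.4228] → [-0.1621, -0.0286, -0.2265, -0.1736, 0.9848, 0.0000]
V = J·q̇ = [0.0529, 0.0177, 0.0046, -0.0363, 0.2058, -0.0360]

0.0529 0.0177 0.0046 -0.0363 0.2058 -0.0360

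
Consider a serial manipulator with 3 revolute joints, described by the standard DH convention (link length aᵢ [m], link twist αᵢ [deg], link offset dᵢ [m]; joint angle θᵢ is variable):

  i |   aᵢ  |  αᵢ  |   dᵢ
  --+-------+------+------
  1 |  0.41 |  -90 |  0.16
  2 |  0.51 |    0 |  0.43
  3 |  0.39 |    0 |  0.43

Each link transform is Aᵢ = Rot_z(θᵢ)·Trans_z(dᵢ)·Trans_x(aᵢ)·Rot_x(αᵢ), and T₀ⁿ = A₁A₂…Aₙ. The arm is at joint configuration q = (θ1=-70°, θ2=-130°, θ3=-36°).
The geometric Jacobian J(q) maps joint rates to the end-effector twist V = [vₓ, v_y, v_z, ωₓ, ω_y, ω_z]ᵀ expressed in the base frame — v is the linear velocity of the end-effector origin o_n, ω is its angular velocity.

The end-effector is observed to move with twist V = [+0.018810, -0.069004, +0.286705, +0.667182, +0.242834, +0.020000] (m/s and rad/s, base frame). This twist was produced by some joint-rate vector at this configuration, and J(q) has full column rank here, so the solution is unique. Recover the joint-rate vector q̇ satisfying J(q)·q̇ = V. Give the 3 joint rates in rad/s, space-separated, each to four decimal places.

0.0200 0.0550 0.6550

o_n = [0.7068, 0.5725, 0.6450]
J₁: ẑ×o_n = [-0.5725, 0.7068, 0.0000], ω = ẑ
J2: z=[0.9397, 0.3420, 0.0000] o=[0.1402, -0.3853, 0.1600] → [0.1659, -0.4558, 0.7062, 0.9397, 0.3420, 0.0000]
J3: z=[0.9397, 0.3420, 0.0000] o=[0.4322, 0.0698, 0.5507] → [0.0323, -0.0887, 0.3784, 0.9397, 0.3420, 0.0000]
q̇ = J⁺·V = [0.0200, 0.0550, 0.6550]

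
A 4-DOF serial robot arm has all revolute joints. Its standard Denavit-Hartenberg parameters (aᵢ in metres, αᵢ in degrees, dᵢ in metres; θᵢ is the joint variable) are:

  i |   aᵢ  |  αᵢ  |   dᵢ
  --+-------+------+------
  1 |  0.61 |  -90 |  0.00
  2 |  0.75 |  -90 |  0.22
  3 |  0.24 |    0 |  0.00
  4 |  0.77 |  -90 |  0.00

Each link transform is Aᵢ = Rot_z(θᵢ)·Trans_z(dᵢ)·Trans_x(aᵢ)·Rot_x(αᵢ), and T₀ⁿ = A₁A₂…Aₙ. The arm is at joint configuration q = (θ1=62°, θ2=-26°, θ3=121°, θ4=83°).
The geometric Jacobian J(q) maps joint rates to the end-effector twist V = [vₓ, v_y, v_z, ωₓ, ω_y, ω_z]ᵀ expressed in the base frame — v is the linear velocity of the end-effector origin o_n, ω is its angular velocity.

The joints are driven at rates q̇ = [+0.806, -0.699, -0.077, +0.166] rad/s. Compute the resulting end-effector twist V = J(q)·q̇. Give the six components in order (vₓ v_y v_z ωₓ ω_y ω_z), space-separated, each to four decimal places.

-0.5261 0.0520 -0.0292 0.6355 -0.2937 0.7260

o_n = [-0.0353, 0.6312, -0.0338]
J₁: ẑ×o_n = [-0.6312, -0.0353, 0.0000], ω = ẑ
J2: z=[-0.8829, 0.4695, 0.0000] o=[0.2864, 0.5386, 0.0000] → [-0.0159, -0.0298, 0.0692, -0.8829, 0.4695, 0.0000]
J3: z=[0.2058, 0.3871, -0.8988] o=[0.4086, 1.2371, 0.3288] → [-0.6849, 0.4736, 0.0471, 0.2058, 0.3871, -0.8988]
J4: z=[0.2058, 0.3871, -0.8988] o=[0.5381, 1.0424, 0.2746] → [-0.4889, 0.5788, 0.1373, 0.2058, 0.3871, -0.8988]
V = J·q̇ = [-0.5261, 0.0520, -0.0292, 0.6355, -0.2937, 0.7260]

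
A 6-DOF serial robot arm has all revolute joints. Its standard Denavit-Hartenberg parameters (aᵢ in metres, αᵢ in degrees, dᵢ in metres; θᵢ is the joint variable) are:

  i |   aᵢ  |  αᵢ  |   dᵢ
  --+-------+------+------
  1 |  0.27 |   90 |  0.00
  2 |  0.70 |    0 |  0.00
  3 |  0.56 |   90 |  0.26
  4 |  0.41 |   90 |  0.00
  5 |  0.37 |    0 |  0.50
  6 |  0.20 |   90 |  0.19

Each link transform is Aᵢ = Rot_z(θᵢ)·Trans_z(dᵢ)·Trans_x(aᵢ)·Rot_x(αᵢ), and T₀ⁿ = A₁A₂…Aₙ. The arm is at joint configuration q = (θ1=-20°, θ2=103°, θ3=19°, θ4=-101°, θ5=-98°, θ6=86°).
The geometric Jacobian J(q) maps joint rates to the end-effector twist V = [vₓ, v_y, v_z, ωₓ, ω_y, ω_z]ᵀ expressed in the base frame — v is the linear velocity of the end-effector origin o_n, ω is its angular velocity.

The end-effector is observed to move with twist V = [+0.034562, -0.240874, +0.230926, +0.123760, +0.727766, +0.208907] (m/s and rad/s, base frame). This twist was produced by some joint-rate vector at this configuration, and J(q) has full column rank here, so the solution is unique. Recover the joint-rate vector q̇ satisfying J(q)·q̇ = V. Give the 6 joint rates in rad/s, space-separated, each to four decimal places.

0.2420 -0.6160 -0.1020 -0.1300 -0.2310 0.1880

o_n = [-0.0562, 0.1825, 0.2767]
J₁: ẑ×o_n = [-0.1825, -0.0562, 0.0000], ω = ẑ
J2: z=[-0.3420, -0.9397, 0.0000] o=[0.2537, -0.0923, 0.0000] → [-0.2600, 0.0946, -0.3853, -0.3420, -0.9397, 0.0000]
J3: z=[-0.3420, -0.9397, 0.0000] o=[0.1057, -0.0385, 0.6821] → [0.3809, -0.1386, -0.2278, -0.3420, -0.9397, 0.0000]
J4: z=[0.7969, -0.2900, 0.5299] o=[-0.2620, -0.1813, 1.1570] → [0.0625, 0.8106, 0.3496, 0.7969, -0.2900, 0.5299]
J5: z=[0.4236, -0.3572, -0.8325] o=[-0.0854, 0.1827, 1.0906] → [0.2906, 0.3204, 0.0104, 0.4236, -0.3572, -0.8325]
J6: z=[0.4236, -0.3572, -0.8325] o=[-0.1878, 0.0647, 0.4886] → [0.1738, -0.0198, 0.0969, 0.4236, -0.3572, -0.8325]
q̇ = J⁺·V = [0.2420, -0.6160, -0.1020, -0.1300, -0.2310, 0.1880]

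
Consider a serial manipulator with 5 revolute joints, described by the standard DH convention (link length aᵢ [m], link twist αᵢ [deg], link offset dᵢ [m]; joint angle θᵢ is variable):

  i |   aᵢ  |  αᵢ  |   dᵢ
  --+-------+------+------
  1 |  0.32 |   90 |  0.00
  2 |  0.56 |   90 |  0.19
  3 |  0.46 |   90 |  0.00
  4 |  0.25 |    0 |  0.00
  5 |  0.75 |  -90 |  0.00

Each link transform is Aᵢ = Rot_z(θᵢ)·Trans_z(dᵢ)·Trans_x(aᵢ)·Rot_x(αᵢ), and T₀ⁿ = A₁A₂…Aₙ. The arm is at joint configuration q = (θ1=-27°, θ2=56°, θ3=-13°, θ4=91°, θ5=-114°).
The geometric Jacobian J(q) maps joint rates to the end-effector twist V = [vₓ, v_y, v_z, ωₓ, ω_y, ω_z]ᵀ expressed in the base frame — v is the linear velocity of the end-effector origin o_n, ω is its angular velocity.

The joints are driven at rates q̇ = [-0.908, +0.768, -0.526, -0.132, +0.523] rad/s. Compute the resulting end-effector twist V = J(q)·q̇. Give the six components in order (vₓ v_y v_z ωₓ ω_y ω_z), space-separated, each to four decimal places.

o_n = [1.1195, -0.4943, 1.4141]
J₁: ẑ×o_n = [0.4943, 1.1195, -0.0000], ω = ẑ
J2: z=[-0.4540, -0.8910, 0.0000] o=[0.2851, -0.1453, 0.0000] → [-1.2600, 0.6420, 0.9018, -0.4540, -0.8910, 0.0000]
J3: z=[0.7387, -0.3764, -0.5592] o=[0.4779, -0.4567, 0.4643] → [-0.3785, -1.0604, 0.2137, 0.7387, -0.3764, -0.5592]
J4: z=[0.3303, 0.9253, -0.1865] o=[0.7482, -0.4783, 0.8358] → [0.5321, -0.2602, -0.3488, 0.3303, 0.9253, -0.1865]
J5: z=[0.3303, 0.9253, -0.1865] o=[0.9303, -0.5722, 0.6925] → [0.6822, -0.2736, -0.1493, 0.3303, 0.9253, -0.1865]
V = J·q̇ = [-0.9308, -0.0744, 0.5481, -0.6081, -0.1245, -0.6868]

-0.9308 -0.0744 0.5481 -0.6081 -0.1245 -0.6868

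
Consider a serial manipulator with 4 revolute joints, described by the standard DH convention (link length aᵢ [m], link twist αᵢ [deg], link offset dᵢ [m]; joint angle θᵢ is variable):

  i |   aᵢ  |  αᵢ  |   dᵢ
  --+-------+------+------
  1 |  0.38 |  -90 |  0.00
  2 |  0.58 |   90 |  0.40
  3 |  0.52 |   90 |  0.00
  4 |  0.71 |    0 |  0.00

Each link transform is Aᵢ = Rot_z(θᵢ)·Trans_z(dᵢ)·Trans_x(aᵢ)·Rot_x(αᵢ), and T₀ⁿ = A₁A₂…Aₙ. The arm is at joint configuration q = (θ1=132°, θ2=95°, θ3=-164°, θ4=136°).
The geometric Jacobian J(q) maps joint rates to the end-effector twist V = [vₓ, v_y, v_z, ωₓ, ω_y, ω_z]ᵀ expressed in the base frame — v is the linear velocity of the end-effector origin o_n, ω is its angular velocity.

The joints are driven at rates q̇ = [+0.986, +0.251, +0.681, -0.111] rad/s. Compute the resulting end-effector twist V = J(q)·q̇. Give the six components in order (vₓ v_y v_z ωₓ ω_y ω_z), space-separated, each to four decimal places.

-0.2620 -0.8880 -0.0651 -0.5594 0.4056 0.8962

o_n = [-0.8451, 0.3446, -0.6119]
J₁: ẑ×o_n = [-0.3446, -0.8451, 0.0000], ω = ẑ
J2: z=[-0.7431, -0.6691, 0.0000] o=[-0.2543, 0.2824, 0.0000] → [0.4094, -0.4547, -0.4416, -0.7431, -0.6691, 0.0000]
J3: z=[-0.6666, 0.7403, -0.0872] o=[-0.5177, -0.0228, -0.5778] → [0.0068, 0.0058, -0.0025, -0.6666, 0.7403, -0.0872]
J4: z=[-0.7304, -0.6254, 0.2746] o=[-0.4403, 0.1055, -0.0798] → [0.2671, -0.4998, -0.4278, -0.7304, -0.6254, 0.2746]
V = J·q̇ = [-0.2620, -0.8880, -0.0651, -0.5594, 0.4056, 0.8962]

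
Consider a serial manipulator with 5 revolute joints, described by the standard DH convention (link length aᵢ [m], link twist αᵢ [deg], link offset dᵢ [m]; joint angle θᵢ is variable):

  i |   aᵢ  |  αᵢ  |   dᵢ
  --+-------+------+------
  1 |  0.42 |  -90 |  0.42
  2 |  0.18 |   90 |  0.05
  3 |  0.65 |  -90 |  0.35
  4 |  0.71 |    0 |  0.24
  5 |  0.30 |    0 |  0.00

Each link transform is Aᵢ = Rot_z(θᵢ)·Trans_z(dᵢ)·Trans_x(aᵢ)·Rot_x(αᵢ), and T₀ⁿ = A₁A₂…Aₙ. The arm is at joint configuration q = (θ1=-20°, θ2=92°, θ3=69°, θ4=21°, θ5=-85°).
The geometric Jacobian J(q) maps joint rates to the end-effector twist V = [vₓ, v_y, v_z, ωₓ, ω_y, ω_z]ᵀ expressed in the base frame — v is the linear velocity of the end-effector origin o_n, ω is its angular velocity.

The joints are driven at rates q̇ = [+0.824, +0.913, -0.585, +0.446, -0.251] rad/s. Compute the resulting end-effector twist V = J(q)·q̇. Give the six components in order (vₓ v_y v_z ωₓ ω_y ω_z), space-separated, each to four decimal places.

o_n = [1.2298, 1.1321, -0.0660]
J₁: ẑ×o_n = [-1.1321, 1.2298, 0.0000], ω = ẑ
J2: z=[0.3420, 0.9397, 0.0000] o=[0.3947, -0.1436, 0.4200] → [-0.4567, 0.1662, -0.3484, 0.3420, 0.9397, 0.0000]
J3: z=[0.9391, -0.3418, -0.0349] o=[0.4059, -0.0945, 0.2401] → [0.1474, 0.2587, 1.4336, 0.9391, -0.3418, -0.0349]
J4: z=[0.1532, 0.3256, 0.9330] o=[0.9345, 0.3589, -0.0049] → [-0.7413, 0.2849, 0.0223, 0.1532, 0.3256, 0.9330]
J5: z=[0.1532, 0.3256, 0.9330] o=[0.9361, 1.1083, -0.0095] → [-0.0406, 0.2827, -0.0920, 0.1532, 0.3256, 0.9330]
V = J·q̇ = [-1.7565, 1.0699, -1.1237, -0.2072, 1.1214, 1.0264]

-1.7565 1.0699 -1.1237 -0.2072 1.1214 1.0264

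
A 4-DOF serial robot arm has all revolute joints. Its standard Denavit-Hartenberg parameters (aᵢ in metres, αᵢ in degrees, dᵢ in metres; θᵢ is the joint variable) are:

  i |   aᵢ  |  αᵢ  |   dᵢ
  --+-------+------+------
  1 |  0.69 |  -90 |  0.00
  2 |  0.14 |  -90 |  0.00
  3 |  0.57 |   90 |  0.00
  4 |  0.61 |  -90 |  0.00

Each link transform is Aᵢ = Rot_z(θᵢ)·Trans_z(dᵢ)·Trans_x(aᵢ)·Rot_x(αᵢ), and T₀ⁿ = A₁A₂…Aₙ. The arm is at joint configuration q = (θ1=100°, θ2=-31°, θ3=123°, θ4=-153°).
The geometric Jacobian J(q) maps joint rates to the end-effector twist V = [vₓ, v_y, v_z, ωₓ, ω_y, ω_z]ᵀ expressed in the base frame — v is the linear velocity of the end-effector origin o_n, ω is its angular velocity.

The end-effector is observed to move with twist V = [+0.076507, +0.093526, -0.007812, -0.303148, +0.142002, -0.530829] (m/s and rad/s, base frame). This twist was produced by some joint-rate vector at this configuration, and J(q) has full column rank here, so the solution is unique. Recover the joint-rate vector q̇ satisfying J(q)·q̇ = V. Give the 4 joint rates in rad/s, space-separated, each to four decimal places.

-0.1600 0.2570 0.4170 -0.0310

o_n = [-0.0919, 0.6489, 0.3021]
J₁: ẑ×o_n = [-0.6489, -0.0919, 0.0000], ω = ẑ
J2: z=[-0.9848, -0.1736, 0.0000] o=[-0.1198, 0.6795, 0.0000] → [-0.0525, 0.2975, 0.0350, -0.9848, -0.1736, 0.0000]
J3: z=[-0.0894, 0.5072, -0.8572] o=[-0.1407, 0.7977, 0.0721] → [-0.0109, -0.0213, -0.0114, -0.0894, 0.5072, -0.8572]
J4: z=[0.4115, 0.8025, 0.4319] o=[0.3763, 0.6186, -0.0878] → [0.2998, -0.3627, 0.3882, 0.4115, 0.8025, 0.4319]
q̇ = J⁺·V = [-0.1600, 0.2570, 0.4170, -0.0310]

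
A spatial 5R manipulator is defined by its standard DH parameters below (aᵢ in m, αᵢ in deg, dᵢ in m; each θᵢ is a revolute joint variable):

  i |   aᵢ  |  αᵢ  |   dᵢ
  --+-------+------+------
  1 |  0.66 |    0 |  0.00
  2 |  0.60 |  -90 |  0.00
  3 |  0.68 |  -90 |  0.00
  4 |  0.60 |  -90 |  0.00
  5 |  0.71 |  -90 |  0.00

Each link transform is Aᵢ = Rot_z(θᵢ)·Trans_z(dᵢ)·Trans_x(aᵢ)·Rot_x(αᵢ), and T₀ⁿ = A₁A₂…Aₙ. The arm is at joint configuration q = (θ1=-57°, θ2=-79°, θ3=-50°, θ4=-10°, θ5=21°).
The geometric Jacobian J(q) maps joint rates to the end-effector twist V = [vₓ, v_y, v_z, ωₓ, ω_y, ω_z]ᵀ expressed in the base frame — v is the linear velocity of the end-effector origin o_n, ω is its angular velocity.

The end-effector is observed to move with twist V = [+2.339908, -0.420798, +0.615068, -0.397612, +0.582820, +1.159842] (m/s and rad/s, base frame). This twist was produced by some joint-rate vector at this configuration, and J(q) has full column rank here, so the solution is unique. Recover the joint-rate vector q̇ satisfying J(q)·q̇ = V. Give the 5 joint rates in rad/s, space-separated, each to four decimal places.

o_n = [-0.6691, -1.8516, 1.6372]
J₁: ẑ×o_n = [1.8516, -0.6691, 0.0000], ω = ẑ
J2: z=[0.0000, 0.0000, 1.0000] o=[0.3595, -0.5535, 0.0000] → [1.2981, -1.0285, 0.0000, 0.0000, 0.0000, 1.0000]
J3: z=[0.6947, -0.7193, 0.0000] o=[-0.0721, -0.9703, 0.0000] → [-1.1777, -1.1373, -1.0416, 0.6947, -0.7193, 0.0000]
J4: z=[-0.5510, -0.5321, -0.6428] o=[-0.3866, -1.2739, 0.5209] → [-0.9653, 0.7967, 0.1680, -0.5510, -0.5321, -0.6428]
J5: z=[-0.7644, 0.6309, 0.1330] o=[-0.5874, -1.6127, 0.9736] → [0.4504, 0.4964, 0.2341, -0.7644, 0.6309, 0.1330]
q̇ = J⁺·V = [0.1500, 0.8870, -0.5950, -0.1700, 0.1020]

0.1500 0.8870 -0.5950 -0.1700 0.1020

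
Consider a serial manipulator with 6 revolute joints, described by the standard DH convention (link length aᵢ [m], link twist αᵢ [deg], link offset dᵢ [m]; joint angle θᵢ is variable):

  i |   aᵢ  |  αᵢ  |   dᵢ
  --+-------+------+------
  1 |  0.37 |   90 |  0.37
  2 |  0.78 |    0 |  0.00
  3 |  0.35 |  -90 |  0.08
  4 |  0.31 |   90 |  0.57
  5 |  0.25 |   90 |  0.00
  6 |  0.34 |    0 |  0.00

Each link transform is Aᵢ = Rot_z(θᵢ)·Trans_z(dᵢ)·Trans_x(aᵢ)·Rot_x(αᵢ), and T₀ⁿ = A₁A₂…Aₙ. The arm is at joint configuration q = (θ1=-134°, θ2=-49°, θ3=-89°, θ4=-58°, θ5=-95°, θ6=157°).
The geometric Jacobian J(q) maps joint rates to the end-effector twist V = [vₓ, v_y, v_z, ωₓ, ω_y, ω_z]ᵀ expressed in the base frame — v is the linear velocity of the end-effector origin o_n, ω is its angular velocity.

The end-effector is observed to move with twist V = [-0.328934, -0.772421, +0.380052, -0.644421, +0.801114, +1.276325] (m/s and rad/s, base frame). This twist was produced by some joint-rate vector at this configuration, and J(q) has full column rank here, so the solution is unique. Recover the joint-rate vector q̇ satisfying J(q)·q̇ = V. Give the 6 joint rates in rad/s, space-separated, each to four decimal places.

o_n = [-0.9984, -0.4322, -0.9596]
J₁: ẑ×o_n = [0.4322, -0.9984, 0.0000], ω = ẑ
J2: z=[-0.7193, 0.6947, 0.0000] o=[-0.2570, -0.2662, 0.3700] → [-0.9236, -0.9564, 0.6345, -0.7193, 0.6947, 0.0000]
J3: z=[-0.7193, 0.6947, 0.0000] o=[-0.6125, -0.6343, -0.2187] → [-0.5147, -0.5330, 0.1228, -0.7193, 0.6947, 0.0000]
J4: z=[-0.4648, -0.4813, -0.7431] o=[-0.4894, -0.3916, -0.4529] → [0.2137, 0.1428, -0.2261, -0.4648, -0.4813, -0.7431]
J5: z=[-0.8190, -0.0852, 0.5675] o=[-0.8586, -0.3955, -0.9864] → [0.0186, -0.0574, 0.0182, -0.8190, -0.0852, 0.5675]
J6: z=[0.2947, -0.9110, 0.2885] o=[-0.7355, -0.2946, -0.7936] → [0.1909, -0.0269, -0.2801, 0.2947, -0.9110, 0.2885]
q̇ = J⁺·V = [0.3340, 0.1530, 0.2720, -0.7670, 0.7690, -0.2220]

0.3340 0.1530 0.2720 -0.7670 0.7690 -0.2220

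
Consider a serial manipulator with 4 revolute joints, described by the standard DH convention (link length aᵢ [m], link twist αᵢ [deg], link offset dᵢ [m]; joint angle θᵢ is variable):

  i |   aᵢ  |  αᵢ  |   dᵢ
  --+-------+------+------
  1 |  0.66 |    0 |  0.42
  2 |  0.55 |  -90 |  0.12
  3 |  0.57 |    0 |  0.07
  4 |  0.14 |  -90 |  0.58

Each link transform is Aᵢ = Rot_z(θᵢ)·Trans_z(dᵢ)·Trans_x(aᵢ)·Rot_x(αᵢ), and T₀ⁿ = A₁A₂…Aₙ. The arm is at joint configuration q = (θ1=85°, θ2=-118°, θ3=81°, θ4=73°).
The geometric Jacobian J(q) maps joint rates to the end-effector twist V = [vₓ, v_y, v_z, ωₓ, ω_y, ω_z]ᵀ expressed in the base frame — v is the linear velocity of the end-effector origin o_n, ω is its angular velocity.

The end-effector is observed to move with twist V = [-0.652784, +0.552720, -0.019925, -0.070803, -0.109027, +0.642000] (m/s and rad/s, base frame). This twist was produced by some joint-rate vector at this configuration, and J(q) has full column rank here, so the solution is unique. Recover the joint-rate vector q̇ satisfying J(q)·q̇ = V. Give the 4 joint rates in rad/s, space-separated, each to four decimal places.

o_n = [0.8421, 0.9230, -0.0844]
J₁: ẑ×o_n = [-0.9230, 0.8421, 0.0000], ω = ẑ
J2: z=[0.0000, 0.0000, 1.0000] o=[0.0575, 0.6575, 0.4200] → [-0.2656, 0.7845, 0.0000, 0.0000, 0.0000, 1.0000]
J3: z=[0.5446, 0.8387, 0.0000] o=[0.5188, 0.3579, 0.5400] → [-0.5236, 0.3400, 0.0367, 0.5446, 0.8387, 0.0000]
J4: z=[0.5446, 0.8387, 0.0000] o=[0.6317, 0.3681, -0.0230] → [-0.0515, 0.0334, 0.1258, 0.5446, 0.8387, 0.0000]
q̇ = J⁺·V = [0.7150, -0.0730, 0.0400, -0.1700]

0.7150 -0.0730 0.0400 -0.1700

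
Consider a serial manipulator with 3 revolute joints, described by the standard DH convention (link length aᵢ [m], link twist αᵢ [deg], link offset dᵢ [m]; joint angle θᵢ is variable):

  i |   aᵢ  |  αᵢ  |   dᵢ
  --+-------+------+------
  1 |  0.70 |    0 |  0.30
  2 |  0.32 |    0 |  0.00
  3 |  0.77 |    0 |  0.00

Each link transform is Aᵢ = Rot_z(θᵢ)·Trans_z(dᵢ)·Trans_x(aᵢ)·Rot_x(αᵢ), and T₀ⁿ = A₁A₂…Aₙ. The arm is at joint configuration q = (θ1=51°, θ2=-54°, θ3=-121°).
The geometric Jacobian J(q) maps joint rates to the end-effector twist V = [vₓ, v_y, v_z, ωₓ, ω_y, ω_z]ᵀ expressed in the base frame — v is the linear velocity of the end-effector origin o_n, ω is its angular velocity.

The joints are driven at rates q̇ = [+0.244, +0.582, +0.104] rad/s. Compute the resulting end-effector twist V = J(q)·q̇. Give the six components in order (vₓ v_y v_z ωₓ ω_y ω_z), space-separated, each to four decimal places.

o_n = [0.3295, -0.1111, 0.3000]
J₁: ẑ×o_n = [0.1111, 0.3295, -0.0000], ω = ẑ
J2: z=[0.0000, 0.0000, 1.0000] o=[0.4405, 0.5440, 0.3000] → [0.6551, -0.1110, 0.0000, 0.0000, 0.0000, 1.0000]
J3: z=[0.0000, 0.0000, 1.0000] o=[0.7601, 0.5273, 0.3000] → [0.6384, -0.4306, 0.0000, 0.0000, 0.0000, 1.0000]
V = J·q̇ = [0.4748, -0.0290, 0.0000, 0.0000, 0.0000, 0.9300]

0.4748 -0.0290 0.0000 0.0000 0.0000 0.9300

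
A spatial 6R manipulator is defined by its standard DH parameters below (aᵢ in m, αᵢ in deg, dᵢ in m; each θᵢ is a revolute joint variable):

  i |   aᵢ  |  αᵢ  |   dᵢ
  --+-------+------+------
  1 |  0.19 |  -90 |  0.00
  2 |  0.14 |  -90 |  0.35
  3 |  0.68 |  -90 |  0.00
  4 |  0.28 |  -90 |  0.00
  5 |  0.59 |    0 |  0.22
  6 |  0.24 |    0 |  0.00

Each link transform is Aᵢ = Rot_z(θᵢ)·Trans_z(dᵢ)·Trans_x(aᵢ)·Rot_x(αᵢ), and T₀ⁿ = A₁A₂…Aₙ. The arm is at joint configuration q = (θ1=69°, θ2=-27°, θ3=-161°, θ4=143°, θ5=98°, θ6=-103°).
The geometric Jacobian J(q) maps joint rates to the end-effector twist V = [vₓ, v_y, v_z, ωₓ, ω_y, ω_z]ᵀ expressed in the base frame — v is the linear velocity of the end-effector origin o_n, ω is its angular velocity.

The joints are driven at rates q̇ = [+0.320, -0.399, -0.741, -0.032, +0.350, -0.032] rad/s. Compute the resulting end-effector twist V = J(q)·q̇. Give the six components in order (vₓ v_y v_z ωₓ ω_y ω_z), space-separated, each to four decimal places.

o_n = [0.0902, -0.0942, -0.0272]
J₁: ẑ×o_n = [0.0942, 0.0902, -0.0000], ω = ẑ
J2: z=[-0.9336, 0.3584, 0.0000] o=[0.0681, 0.1774, 0.0000] → [-0.0097, -0.0254, 0.2456, -0.9336, 0.3584, 0.0000]
J3: z=[0.1627, 0.4238, -0.8910] o=[-0.2140, 0.4193, 0.0636] → [-0.4960, -0.2563, -0.2125, 0.1627, 0.4238, -0.8910]
J4: z=[-0.7788, 0.6097, 0.1478] o=[-0.6259, -0.0362, -0.2283] → [0.1312, 0.2625, -0.3915, -0.7788, 0.6097, 0.1478]
J5: z=[0.4945, 0.7416, -0.4533] o=[-0.5179, 0.0421, 0.0178] → [-0.0952, -0.2534, -0.5184, 0.4945, 0.7416, -0.4533]
J6: z=[0.4945, 0.7416, -0.4533] o=[0.0142, -0.1739, -0.2405] → [0.1943, -0.1399, -0.0170, 0.4945, 0.7416, -0.4533]
V = J·q̇ = [0.3578, 0.1363, -0.1089, 0.4341, -0.2407, 0.8314]

0.3578 0.1363 -0.1089 0.4341 -0.2407 0.8314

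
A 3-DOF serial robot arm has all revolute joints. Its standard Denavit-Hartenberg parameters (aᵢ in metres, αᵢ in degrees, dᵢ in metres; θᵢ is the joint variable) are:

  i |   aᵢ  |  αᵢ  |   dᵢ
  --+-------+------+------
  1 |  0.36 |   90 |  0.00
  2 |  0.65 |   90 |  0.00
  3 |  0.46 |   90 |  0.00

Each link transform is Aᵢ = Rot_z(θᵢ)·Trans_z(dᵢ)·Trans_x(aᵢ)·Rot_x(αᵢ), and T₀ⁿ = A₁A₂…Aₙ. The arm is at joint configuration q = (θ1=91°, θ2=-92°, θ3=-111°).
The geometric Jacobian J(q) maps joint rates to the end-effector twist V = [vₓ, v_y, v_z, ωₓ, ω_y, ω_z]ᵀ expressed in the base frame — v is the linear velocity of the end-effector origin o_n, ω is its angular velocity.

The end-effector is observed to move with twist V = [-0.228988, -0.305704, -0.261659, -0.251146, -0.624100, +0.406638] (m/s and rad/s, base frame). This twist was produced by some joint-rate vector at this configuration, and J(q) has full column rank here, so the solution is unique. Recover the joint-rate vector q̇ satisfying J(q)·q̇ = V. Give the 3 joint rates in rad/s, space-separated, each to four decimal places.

o_n = [-0.4354, 0.3355, -0.4849]
J₁: ẑ×o_n = [-0.3355, -0.4354, 0.0000], ω = ẑ
J2: z=[0.9998, 0.0175, 0.0000] o=[-0.0063, 0.3599, 0.0000] → [-0.0085, 0.4848, -0.0169, 0.9998, 0.0175, 0.0000]
J3: z=[0.0174, -0.9992, 0.0349] o=[-0.0059, 0.3373, -0.6496] → [-0.1646, -0.0179, -0.4292, 0.0174, -0.9992, 0.0349]
q̇ = J⁺·V = [0.3850, -0.2620, 0.6200]

0.3850 -0.2620 0.6200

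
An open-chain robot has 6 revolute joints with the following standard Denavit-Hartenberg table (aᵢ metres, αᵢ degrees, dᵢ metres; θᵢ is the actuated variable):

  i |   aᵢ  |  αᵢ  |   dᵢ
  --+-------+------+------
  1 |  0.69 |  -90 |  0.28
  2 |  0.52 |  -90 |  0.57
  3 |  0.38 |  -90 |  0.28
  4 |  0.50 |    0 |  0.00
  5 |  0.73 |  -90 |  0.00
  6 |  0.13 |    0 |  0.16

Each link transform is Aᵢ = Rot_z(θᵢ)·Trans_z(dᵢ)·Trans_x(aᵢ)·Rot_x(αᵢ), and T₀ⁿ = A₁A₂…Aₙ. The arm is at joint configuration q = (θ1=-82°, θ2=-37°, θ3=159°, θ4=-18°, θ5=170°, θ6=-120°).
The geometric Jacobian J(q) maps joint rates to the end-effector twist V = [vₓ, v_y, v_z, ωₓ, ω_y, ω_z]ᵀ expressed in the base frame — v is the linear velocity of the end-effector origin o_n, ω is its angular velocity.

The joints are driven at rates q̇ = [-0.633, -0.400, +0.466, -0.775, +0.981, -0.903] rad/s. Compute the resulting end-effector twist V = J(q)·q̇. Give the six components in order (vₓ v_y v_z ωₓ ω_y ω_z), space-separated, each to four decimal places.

o_n = [0.7513, -0.9927, 0.2496]
J₁: ẑ×o_n = [0.9927, 0.7513, -0.0000], ω = ẑ
J2: z=[0.9903, 0.1392, 0.0000] o=[0.0960, -0.6833, 0.2800] → [-0.0042, 0.0301, -0.3976, 0.9903, 0.1392, 0.0000]
J3: z=[0.0838, -0.5960, -0.7986] o=[0.7183, -1.0152, 0.5929] → [0.2226, 0.0024, 0.0216, 0.0838, -0.5960, -0.7986]
J4: z=[0.8847, 0.4133, -0.2157] o=[0.5674, -0.9205, 0.1558] → [0.0232, -0.1226, -0.1399, 0.8847, 0.4133, -0.2157]
J5: z=[0.8847, 0.4133, -0.2157] o=[0.3623, -0.6852, -0.2347] → [0.1339, -0.5124, -0.4329, 0.8847, 0.4133, -0.2157]
J6: z=[0.2893, -0.8494, -0.4414] o=[0.6292, -0.9247, 0.4011] → [0.0987, -0.0101, 0.0840, 0.2893, -0.8494, -0.4414]
V = J·q̇ = [-0.4987, -0.8851, -0.2230, -0.4361, 0.5188, -0.6510]

-0.4987 -0.8851 -0.2230 -0.4361 0.5188 -0.6510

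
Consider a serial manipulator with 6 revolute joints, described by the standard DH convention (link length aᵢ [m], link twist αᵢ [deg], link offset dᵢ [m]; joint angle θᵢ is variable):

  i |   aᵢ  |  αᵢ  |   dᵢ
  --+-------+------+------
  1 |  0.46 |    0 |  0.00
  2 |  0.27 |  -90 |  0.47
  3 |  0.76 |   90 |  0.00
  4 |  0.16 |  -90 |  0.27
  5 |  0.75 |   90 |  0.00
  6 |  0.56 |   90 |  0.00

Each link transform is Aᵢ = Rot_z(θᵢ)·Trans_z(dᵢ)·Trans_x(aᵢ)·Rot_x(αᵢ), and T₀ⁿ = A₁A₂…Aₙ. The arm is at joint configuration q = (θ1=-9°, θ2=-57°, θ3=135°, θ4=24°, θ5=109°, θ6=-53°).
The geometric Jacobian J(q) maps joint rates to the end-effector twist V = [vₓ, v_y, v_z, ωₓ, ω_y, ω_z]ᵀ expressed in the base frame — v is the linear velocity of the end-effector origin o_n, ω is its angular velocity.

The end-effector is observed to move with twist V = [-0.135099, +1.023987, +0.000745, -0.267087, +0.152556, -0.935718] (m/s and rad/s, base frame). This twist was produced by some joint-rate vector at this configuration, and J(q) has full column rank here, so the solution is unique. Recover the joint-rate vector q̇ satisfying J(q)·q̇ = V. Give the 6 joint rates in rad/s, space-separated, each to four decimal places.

-0.0900 0.3810 0.2470 0.9600 -0.8160 0.8230

o_n = [-0.3190, 0.4667, 0.4651]
J₁: ẑ×o_n = [-0.4667, -0.3190, 0.0000], ω = ẑ
J2: z=[0.0000, 0.0000, 1.0000] o=[0.4543, -0.0720, 0.0000] → [-0.5386, -0.7734, 0.0000, 0.0000, 0.0000, 1.0000]
J3: z=[0.9135, 0.4067, 0.0000] o=[0.5642, -0.3186, 0.4700] → [-0.0020, 0.0045, 1.0766, 0.9135, 0.4067, 0.0000]
J4: z=[0.2876, -0.6460, -0.7071] o=[0.3456, 0.1723, -0.0674] → [-0.1358, 0.3168, -0.3447, 0.2876, -0.6460, -0.7071]
J5: z=[0.9515, 0.1088, 0.2876] o=[0.4406, 0.1188, -0.3617] → [-0.0101, -1.0052, 0.4137, 0.9515, 0.1088, 0.2876]
J6: z=[0.0093, 0.9247, -0.3806] o=[0.2101, 0.3924, 0.2975] → [0.1832, 0.1998, 0.4900, 0.0093, 0.9247, -0.3806]
q̇ = J⁺·V = [-0.0900, 0.3810, 0.2470, 0.9600, -0.8160, 0.8230]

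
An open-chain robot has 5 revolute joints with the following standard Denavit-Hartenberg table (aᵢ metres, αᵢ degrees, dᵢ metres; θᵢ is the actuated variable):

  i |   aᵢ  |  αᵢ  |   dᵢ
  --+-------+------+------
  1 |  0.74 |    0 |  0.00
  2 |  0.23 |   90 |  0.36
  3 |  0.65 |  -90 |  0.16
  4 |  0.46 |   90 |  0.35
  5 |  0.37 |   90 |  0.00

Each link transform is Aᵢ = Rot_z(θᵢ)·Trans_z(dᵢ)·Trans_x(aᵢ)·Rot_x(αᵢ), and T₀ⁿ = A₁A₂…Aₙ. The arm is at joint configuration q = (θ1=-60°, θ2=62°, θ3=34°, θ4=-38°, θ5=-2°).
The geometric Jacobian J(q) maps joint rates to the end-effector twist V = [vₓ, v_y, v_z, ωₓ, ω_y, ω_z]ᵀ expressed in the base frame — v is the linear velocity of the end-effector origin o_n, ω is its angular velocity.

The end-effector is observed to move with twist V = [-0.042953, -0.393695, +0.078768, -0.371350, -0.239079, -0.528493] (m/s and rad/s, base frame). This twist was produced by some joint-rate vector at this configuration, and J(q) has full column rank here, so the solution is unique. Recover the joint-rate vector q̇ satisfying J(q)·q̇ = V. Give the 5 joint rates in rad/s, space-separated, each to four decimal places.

0.2370 -0.7930 -0.1570 0.2350 0.4860

o_n = [1.5152, -1.2721, 1.3686]
J₁: ẑ×o_n = [1.2721, 1.5152, -0.0000], ω = ẑ
J2: z=[0.0000, 0.0000, 1.0000] o=[0.3700, -0.6409, 0.0000] → [0.6313, 1.1452, -0.0000, 0.0000, 0.0000, 1.0000]
J3: z=[0.0349, -0.9994, 0.0000] o=[0.5999, -0.6328, 0.3600] → [-1.0080, -0.0352, 0.8925, 0.0349, -0.9994, 0.0000]
J4: z=[-0.5589, -0.0195, 0.8290] o=[1.1440, -0.7739, 0.7235] → [0.4004, 0.6683, 0.2857, -0.5589, -0.0195, 0.8290]
J5: z=[-0.4826, -0.8053, -0.3443] o=[1.2586, -1.0533, 1.2163] → [-0.1979, -0.0149, 0.3122, -0.4826, -0.8053, -0.3443]
q̇ = J⁺·V = [0.2370, -0.7930, -0.1570, 0.2350, 0.4860]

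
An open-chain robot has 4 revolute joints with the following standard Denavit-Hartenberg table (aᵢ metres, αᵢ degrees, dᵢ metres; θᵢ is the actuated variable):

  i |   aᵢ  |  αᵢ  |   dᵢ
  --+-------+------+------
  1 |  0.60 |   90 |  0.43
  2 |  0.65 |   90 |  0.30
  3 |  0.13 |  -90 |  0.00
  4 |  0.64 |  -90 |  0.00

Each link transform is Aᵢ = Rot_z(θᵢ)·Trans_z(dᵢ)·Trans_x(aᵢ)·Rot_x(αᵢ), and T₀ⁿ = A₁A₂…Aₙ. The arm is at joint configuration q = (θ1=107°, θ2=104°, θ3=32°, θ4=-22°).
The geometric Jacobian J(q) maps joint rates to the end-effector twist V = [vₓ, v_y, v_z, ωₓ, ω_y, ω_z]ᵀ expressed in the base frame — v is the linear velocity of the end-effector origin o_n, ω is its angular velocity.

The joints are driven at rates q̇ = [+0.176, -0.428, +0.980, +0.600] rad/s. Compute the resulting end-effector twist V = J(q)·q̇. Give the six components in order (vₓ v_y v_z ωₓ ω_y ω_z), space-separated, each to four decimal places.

0.4464 0.5398 -0.3010 -0.2232 1.0065 0.1046

o_n = [0.4994, 0.7037, 1.7139]
J₁: ẑ×o_n = [-0.7037, 0.4994, 0.0000], ω = ẑ
J2: z=[0.9563, 0.2924, 0.0000] o=[-0.1754, 0.5738, 0.4300] → [0.3754, -1.2278, -0.0730, 0.9563, 0.2924, 0.0000]
J3: z=[-0.2837, 0.9279, 0.2419] o=[0.1574, 0.5111, 1.0607] → [0.5596, 0.2680, -0.3720, -0.2837, 0.9279, 0.2419]
J4: z=[0.7735, 0.3705, -0.5142] o=[0.2311, 0.5058, 1.1677] → [0.3042, -0.5605, 0.0537, 0.7735, 0.3705, -0.5142]
V = J·q̇ = [0.4464, 0.5398, -0.3010, -0.2232, 1.0065, 0.1046]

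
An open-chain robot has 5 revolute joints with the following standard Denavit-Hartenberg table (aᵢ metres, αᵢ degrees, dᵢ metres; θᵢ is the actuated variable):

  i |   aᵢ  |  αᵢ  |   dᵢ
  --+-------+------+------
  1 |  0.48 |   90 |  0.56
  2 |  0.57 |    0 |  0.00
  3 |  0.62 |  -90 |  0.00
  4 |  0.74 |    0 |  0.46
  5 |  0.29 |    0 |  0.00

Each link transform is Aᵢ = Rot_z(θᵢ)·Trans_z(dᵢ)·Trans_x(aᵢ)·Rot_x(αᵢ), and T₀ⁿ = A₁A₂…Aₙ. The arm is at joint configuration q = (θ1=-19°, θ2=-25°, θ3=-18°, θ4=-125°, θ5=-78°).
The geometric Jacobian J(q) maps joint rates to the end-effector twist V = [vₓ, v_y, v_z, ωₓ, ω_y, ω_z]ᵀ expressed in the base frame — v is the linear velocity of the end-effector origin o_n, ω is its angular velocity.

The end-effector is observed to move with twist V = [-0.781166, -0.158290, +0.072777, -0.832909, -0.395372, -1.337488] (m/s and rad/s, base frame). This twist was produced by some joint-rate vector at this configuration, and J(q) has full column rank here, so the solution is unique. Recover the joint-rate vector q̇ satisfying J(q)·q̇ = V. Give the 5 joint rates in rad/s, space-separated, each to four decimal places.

o_n = [1.0291, -0.8756, 0.7042]
J₁: ẑ×o_n = [0.8756, 1.0291, -0.0000], ω = ẑ
J2: z=[-0.3256, -0.9455, 0.0000] o=[0.4538, -0.1563, 0.5600] → [-0.1364, 0.0470, 0.7781, -0.3256, -0.9455, 0.0000]
J3: z=[-0.3256, -0.9455, 0.0000] o=[0.9423, -0.3245, 0.3191] → [-0.3641, 0.1254, 0.2615, -0.3256, -0.9455, 0.0000]
J4: z=[0.6448, -0.2220, 0.7314] o=[1.3710, -0.4721, -0.1037] → [0.1157, -0.7711, -0.3361, 0.6448, -0.2220, 0.7314]
J5: z=[0.6448, -0.2220, 0.7314] o=[1.1768, -1.0463, 0.5222] → [-0.1653, -0.2254, 0.0773, 0.6448, -0.2220, 0.7314]
q̇ = J⁺·V = [-0.6310, -0.2900, 0.9350, -0.3110, -0.6550]

-0.6310 -0.2900 0.9350 -0.3110 -0.6550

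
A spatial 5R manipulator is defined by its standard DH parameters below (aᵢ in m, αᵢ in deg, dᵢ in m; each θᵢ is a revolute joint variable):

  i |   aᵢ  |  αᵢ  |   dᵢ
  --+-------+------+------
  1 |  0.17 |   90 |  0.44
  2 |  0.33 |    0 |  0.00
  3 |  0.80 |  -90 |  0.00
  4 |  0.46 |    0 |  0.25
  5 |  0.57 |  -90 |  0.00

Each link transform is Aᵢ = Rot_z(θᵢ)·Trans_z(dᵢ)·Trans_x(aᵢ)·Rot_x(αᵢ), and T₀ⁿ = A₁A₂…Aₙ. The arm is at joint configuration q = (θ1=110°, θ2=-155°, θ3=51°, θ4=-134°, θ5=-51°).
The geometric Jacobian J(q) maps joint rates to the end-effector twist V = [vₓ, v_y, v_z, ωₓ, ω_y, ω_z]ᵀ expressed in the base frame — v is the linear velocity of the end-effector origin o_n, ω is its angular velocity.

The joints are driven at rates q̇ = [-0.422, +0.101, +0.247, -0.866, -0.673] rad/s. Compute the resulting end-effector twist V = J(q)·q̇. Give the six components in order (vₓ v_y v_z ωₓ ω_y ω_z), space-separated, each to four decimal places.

o_n = [0.2182, 0.2227, 0.3248]
J₁: ẑ×o_n = [-0.2227, 0.2182, 0.0000], ω = ẑ
J2: z=[0.9397, 0.3420, 0.0000] o=[-0.0581, 0.1597, 0.4400] → [-0.0394, 0.1082, -0.0354, 0.9397, 0.3420, 0.0000]
J3: z=[0.9397, 0.3420, 0.0000] o=[0.0441, -0.1213, 0.3005] → [0.0083, -0.0228, 0.2637, 0.9397, 0.3420, 0.0000]
J4: z=[-0.3319, 0.9118, -0.2419] o=[0.1103, -0.3032, -0.4757] → [0.8571, 0.2396, -0.2729, -0.3319, 0.9118, -0.2419]
J5: z=[-0.3319, 0.9118, -0.2419] o=[0.3119, 0.1106, -0.2261] → [0.5295, 0.2055, 0.0482, -0.3319, 0.9118, -0.2419]
V = J·q̇ = [-1.0066, -0.4326, 0.2654, 0.8377, -1.2842, -0.0497]

-1.0066 -0.4326 0.2654 0.8377 -1.2842 -0.0497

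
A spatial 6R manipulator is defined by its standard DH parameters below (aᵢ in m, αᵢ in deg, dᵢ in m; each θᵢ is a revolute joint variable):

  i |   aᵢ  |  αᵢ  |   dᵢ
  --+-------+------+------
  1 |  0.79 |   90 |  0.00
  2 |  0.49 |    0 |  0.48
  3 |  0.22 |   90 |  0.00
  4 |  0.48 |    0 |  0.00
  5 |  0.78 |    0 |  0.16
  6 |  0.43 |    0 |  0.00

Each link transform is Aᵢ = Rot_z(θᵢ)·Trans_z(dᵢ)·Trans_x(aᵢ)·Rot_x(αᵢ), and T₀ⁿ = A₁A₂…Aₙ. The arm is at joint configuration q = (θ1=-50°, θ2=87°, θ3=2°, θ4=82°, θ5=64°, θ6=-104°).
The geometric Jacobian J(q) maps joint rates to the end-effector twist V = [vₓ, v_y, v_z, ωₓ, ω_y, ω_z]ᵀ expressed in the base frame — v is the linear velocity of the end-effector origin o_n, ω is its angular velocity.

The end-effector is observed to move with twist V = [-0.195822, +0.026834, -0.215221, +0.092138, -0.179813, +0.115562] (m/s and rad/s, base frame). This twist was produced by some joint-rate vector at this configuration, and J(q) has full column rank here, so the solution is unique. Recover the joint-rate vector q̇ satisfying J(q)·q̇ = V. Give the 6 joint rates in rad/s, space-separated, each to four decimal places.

o_n = [-0.6597, -1.8262, 0.4462]
J₁: ẑ×o_n = [1.8262, -0.6597, 0.0000], ω = ẑ
J2: z=[-0.7660, -0.6428, 0.0000] o=[0.5078, -0.6052, 0.0000] → [-0.2868, 0.3418, 0.1849, -0.7660, -0.6428, 0.0000]
J3: z=[-0.7660, -0.6428, 0.0000] o=[0.1566, -0.9334, 0.4893] → [0.0277, -0.0330, 0.1593, -0.7660, -0.6428, 0.0000]
J4: z=[0.6427, -0.7659, -0.0175] o=[0.1591, -0.9363, 0.7093] → [0.1859, 0.1833, -1.1990, 0.6427, -0.7659, -0.0175]
J5: z=[0.6427, -0.7659, -0.0175] o=[-0.2043, -1.2427, 0.7761] → [0.2425, 0.2199, -0.7238, 0.6427, -0.7659, -0.0175]
J6: z=[0.6427, -0.7659, -0.0175] o=[-0.4429, -1.6370, 0.1267] → [-0.2480, -0.2016, -0.2877, 0.6427, -0.7659, -0.0175]
q̇ = J⁺·V = [0.1190, 0.7030, -0.6580, 0.5940, -0.8200, 0.4230]

0.1190 0.7030 -0.6580 0.5940 -0.8200 0.4230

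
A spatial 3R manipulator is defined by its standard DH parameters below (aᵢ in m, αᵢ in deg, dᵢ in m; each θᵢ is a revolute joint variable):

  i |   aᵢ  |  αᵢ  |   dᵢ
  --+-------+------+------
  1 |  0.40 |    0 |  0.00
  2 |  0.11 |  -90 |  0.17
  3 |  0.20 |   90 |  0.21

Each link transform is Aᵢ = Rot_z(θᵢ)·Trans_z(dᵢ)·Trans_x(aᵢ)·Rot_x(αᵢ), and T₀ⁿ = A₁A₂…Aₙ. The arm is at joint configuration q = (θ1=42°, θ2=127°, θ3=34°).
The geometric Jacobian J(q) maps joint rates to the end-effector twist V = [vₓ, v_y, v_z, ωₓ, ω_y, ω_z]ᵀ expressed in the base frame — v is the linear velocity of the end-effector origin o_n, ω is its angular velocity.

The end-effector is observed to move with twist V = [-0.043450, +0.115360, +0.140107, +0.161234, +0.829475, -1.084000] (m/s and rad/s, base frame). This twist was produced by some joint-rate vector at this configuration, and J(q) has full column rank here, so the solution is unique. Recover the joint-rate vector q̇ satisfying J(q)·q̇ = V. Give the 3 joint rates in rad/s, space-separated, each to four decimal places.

o_n = [-0.0136, 0.1141, 0.0582]
J₁: ẑ×o_n = [-0.1141, -0.0136, 0.0000], ω = ẑ
J2: z=[0.0000, 0.0000, 1.0000] o=[0.2973, 0.2677, 0.0000] → [0.1535, -0.3108, 0.0000, 0.0000, 0.0000, 1.0000]
J3: z=[-0.1908, -0.9816, 0.0000] o=[0.1893, 0.2886, 0.1700] → [0.1098, -0.0213, -0.1658, -0.1908, -0.9816, 0.0000]
q̇ = J⁺·V = [-0.8060, -0.2780, -0.8450]

-0.8060 -0.2780 -0.8450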